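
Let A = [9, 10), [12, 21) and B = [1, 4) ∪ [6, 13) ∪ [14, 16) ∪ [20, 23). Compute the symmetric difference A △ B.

A but not B: [13, 14), [16, 20).
B but not A: [1, 4), [6, 9), [10, 12), [21, 23).
Combining gives A △ B.

[1, 4) ∪ [6, 9) ∪ [10, 12) ∪ [13, 14) ∪ [16, 20) ∪ [21, 23)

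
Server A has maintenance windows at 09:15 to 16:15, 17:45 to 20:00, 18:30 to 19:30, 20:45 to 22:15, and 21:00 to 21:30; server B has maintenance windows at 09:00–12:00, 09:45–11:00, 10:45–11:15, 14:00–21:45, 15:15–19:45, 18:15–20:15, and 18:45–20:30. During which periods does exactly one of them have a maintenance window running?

A, merged: 09:15–16:15, 17:45–20:00, 20:45–22:15.
B, merged: 09:00–12:00, 14:00–21:45.
Only in the first: 12:00–14:00, 21:45–22:15.
Only in the second: 09:00–09:15, 16:15–17:45, 20:00–20:45.
Together these are the periods covered by exactly one.

09:00–09:15, 12:00–14:00, 16:15–17:45, 20:00–20:45, 21:45–22:15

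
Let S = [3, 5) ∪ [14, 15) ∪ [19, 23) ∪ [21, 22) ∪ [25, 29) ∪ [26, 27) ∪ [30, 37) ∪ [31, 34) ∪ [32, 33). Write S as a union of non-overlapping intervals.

[3, 5) ∪ [14, 15) ∪ [19, 23) ∪ [25, 29) ∪ [30, 37)

[14, 15) is disjoint → start new block.
[19, 23) is disjoint → start new block.
[21, 22) overlaps/touches [19, 23) → extend to [19, 23).
[25, 29) is disjoint → start new block.
[26, 27) overlaps/touches [25, 29) → extend to [25, 29).
[30, 37) is disjoint → start new block.
[31, 34) overlaps/touches [30, 37) → extend to [30, 37).
[32, 33) overlaps/touches [30, 37) → extend to [30, 37).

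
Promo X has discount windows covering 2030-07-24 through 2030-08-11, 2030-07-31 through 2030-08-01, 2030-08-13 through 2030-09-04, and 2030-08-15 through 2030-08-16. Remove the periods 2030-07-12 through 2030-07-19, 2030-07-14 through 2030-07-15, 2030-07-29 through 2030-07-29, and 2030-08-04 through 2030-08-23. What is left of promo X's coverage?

2030-07-24 through 2030-07-28, 2030-07-30 through 2030-08-03, 2030-08-24 through 2030-09-04

A, merged: 2030-07-24 through 2030-08-11, 2030-08-13 through 2030-09-04.
B, merged: 2030-07-12 through 2030-07-19, 2030-07-29 through 2030-07-29, 2030-08-04 through 2030-08-23.
2030-07-24 through 2030-08-11 \ B = 2030-07-24 through 2030-07-28, 2030-07-30 through 2030-08-03.
2030-08-13 through 2030-09-04 \ B = 2030-08-24 through 2030-09-04.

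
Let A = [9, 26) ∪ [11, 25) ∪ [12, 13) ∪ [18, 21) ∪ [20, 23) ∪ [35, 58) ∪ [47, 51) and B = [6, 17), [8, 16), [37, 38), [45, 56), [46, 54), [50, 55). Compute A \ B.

[17, 26) ∪ [35, 37) ∪ [38, 45) ∪ [56, 58)

Merge the first list: [9, 26), [35, 58).
Merge the second list: [6, 17), [37, 38), [45, 56).
[9, 26) \ B = [17, 26).
[35, 58) \ B = [35, 37), [38, 45), [56, 58).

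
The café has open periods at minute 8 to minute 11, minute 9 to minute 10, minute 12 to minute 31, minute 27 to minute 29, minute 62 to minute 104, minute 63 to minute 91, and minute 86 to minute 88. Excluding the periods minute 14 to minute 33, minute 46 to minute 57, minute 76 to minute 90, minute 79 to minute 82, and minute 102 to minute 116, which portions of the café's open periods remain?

minute 8 to minute 11, minute 12 to minute 14, minute 62 to minute 76, minute 90 to minute 102

A, merged: minute 8 to minute 11, minute 12 to minute 31, minute 62 to minute 104.
B, merged: minute 14 to minute 33, minute 46 to minute 57, minute 76 to minute 90, minute 102 to minute 116.
minute 8 to minute 11: no B overlap → unchanged.
minute 12 to minute 31 minus B → minute 12 to minute 14.
minute 62 to minute 104 minus B → minute 62 to minute 76, minute 90 to minute 102.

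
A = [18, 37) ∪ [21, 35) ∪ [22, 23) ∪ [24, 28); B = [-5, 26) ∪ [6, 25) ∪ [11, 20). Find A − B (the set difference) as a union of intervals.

A, merged: [18, 37).
B, merged: [-5, 26).
[18, 37) minus B → [26, 37).

[26, 37)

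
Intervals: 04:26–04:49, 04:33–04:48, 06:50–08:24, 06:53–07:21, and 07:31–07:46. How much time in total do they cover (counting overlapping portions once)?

Merged: 04:26–04:49, 06:50–08:24.
Lengths: 23 min + 1 h 34 min = 1 h 57 min.

1 h 57 min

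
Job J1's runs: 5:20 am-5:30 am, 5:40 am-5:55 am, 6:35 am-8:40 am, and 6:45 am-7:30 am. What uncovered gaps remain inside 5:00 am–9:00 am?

5:00 am–5:20 am, 5:30 am–5:40 am, 5:55 am–6:35 am, 8:40 am–9:00 am

The merged coverage is 5:20 am–5:30 am, 5:40 am–5:55 am, 6:35 am–8:40 am.
Uncovered inside 5:00 am–9:00 am: 5:00 am–5:20 am, 5:30 am–5:40 am, 5:55 am–6:35 am, 8:40 am–9:00 am.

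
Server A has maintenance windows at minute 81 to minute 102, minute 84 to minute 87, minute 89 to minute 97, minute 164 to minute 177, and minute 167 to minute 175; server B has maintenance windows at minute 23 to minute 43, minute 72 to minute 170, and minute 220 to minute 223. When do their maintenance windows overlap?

minute 81 to minute 102, minute 164 to minute 170

Merge the first list: minute 81 to minute 102, minute 164 to minute 177.
minute 81 to minute 102 overlaps B on minute 81 to minute 102.
minute 164 to minute 177 overlaps B on minute 164 to minute 170.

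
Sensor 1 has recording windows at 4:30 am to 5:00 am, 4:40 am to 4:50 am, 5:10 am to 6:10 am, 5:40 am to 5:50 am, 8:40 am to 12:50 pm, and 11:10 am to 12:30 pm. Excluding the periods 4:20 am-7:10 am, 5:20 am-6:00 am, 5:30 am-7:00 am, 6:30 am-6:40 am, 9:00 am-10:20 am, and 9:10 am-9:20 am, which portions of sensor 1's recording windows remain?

A, merged: 4:30 am–5:00 am, 5:10 am–6:10 am, 8:40 am–12:50 pm.
B, merged: 4:20 am–7:10 am, 9:00 am–10:20 am.
4:30 am–5:00 am: entirely removed.
5:10 am–6:10 am: entirely removed.
8:40 am–12:50 pm \ B = 8:40 am–9:00 am, 10:20 am–12:50 pm.

8:40 am–9:00 am, 10:20 am–12:50 pm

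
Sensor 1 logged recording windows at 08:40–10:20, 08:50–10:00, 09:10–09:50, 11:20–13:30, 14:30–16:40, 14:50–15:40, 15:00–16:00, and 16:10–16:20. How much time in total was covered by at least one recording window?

Merged: 08:40–10:20, 11:20–13:30, 14:30–16:40.
Lengths: 1 h 40 min + 2 h 10 min + 2 h 10 min = 6 h.

6 h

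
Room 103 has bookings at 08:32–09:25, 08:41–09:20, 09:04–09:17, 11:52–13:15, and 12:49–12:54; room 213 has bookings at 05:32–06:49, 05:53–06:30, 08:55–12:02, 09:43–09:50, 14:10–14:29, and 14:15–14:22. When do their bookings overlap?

First set merges to 08:32-09:25, 11:52-13:15.
Second set merges to 05:32-06:49, 08:55-12:02, 14:10-14:29.
08:32-09:25 overlaps B on 08:55-09:25.
11:52-13:15 overlaps B on 11:52-12:02.

08:55-09:25, 11:52-12:02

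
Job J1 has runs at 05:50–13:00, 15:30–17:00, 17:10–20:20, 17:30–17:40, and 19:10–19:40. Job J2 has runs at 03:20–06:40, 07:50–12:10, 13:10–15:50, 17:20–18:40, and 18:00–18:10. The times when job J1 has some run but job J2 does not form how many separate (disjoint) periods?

Merge the first list: 05:50–13:00, 15:30–17:00, 17:10–20:20.
Merge the second list: 03:20–06:40, 07:50–12:10, 13:10–15:50, 17:20–18:40.
A \ B = 06:40–07:50, 12:10–13:00, 15:50–17:00, 17:10–17:20, 18:40–20:20.
That is 5 disjoint pieces.

5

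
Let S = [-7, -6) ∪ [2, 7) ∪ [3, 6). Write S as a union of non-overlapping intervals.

[2, 7) is disjoint → start new block.
[3, 6) overlaps/touches [2, 7) → extend to [2, 7).

[-7, -6) ∪ [2, 7)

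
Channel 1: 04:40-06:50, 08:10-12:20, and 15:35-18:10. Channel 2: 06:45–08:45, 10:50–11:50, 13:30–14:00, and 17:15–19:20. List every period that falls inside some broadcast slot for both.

06:45–06:50, 08:10–08:45, 10:50–11:50, 17:15–18:10

04:40–06:50 meets the second set on 06:45–06:50.
08:10–12:20 meets the second set on 08:10–08:45, 10:50–11:50.
15:35–18:10 meets the second set on 17:15–18:10.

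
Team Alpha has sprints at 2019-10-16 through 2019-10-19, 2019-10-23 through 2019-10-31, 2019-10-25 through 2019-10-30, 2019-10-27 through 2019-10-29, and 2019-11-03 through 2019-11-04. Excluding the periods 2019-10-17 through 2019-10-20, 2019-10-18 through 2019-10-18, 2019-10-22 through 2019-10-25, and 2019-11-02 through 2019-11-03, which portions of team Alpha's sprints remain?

First set merges to 2019-10-16 through 2019-10-19, 2019-10-23 through 2019-10-31, 2019-11-03 through 2019-11-04.
Second set merges to 2019-10-17 through 2019-10-20, 2019-10-22 through 2019-10-25, 2019-11-02 through 2019-11-03.
2019-10-16 through 2019-10-19 minus B → 2019-10-16 through 2019-10-16.
2019-10-23 through 2019-10-31 minus B → 2019-10-26 through 2019-10-31.
2019-11-03 through 2019-11-04 minus B → 2019-11-04 through 2019-11-04.

2019-10-16 through 2019-10-16, 2019-10-26 through 2019-10-31, 2019-11-04 through 2019-11-04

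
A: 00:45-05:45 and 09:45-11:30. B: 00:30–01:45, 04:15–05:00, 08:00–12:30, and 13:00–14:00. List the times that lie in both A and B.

00:45-01:45, 04:15-05:00, 09:45-11:30

00:45-05:45 meets the second set on 00:45-01:45, 04:15-05:00.
09:45-11:30 meets the second set on 09:45-11:30.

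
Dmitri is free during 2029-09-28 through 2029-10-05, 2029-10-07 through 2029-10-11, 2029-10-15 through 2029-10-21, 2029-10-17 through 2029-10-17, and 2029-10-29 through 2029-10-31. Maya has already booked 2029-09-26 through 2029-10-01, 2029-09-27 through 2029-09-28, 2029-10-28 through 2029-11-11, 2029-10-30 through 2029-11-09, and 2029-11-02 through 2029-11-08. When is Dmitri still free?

A, merged: 2029-09-28 through 2029-10-05, 2029-10-07 through 2029-10-11, 2029-10-15 through 2029-10-21, 2029-10-29 through 2029-10-31.
B, merged: 2029-09-26 through 2029-10-01, 2029-10-28 through 2029-11-11.
2029-09-28 through 2029-10-05 minus B → 2029-10-02 through 2029-10-05.
2029-10-07 through 2029-10-11: no B overlap → unchanged.
2029-10-15 through 2029-10-21: no B overlap → unchanged.
2029-10-29 through 2029-10-31: fully covered by B → removed.

2029-10-02 through 2029-10-05, 2029-10-07 through 2029-10-11, 2029-10-15 through 2029-10-21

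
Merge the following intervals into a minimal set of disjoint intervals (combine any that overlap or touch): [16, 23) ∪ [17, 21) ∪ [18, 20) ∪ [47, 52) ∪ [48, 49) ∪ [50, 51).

[17, 21) overlaps/touches [16, 23) → extend to [16, 23).
[18, 20) overlaps/touches [16, 23) → extend to [16, 23).
[47, 52) is disjoint → start new block.
[48, 49) overlaps/touches [47, 52) → extend to [47, 52).
[50, 51) overlaps/touches [47, 52) → extend to [47, 52).

[16, 23) ∪ [47, 52)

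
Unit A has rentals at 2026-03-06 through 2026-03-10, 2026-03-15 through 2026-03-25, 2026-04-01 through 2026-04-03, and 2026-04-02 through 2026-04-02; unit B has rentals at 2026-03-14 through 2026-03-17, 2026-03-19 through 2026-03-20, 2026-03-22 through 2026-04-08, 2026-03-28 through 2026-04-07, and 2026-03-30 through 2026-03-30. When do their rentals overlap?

A, merged: 2026-03-06 through 2026-03-10, 2026-03-15 through 2026-03-25, 2026-04-01 through 2026-04-03.
B, merged: 2026-03-14 through 2026-03-17, 2026-03-19 through 2026-03-20, 2026-03-22 through 2026-04-08.
2026-03-06 through 2026-03-10 falls entirely outside B.
2026-03-15 through 2026-03-25 overlaps B on 2026-03-15 through 2026-03-17, 2026-03-19 through 2026-03-20, 2026-03-22 through 2026-03-25.
2026-04-01 through 2026-04-03 overlaps B on 2026-04-01 through 2026-04-03.

2026-03-15 through 2026-03-17, 2026-03-19 through 2026-03-20, 2026-03-22 through 2026-03-25, 2026-04-01 through 2026-04-03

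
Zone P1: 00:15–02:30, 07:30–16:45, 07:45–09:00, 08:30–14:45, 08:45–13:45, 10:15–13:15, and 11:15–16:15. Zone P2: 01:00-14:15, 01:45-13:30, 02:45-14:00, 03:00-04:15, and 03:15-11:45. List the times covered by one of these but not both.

First set merges to 00:15–02:30, 07:30–16:45.
Second set merges to 01:00–14:15.
Only in the first: 00:15–01:00, 14:15–16:45.
Only in the second: 02:30–07:30.
Together these are the periods covered by exactly one.

00:15–01:00, 02:30–07:30, 14:15–16:45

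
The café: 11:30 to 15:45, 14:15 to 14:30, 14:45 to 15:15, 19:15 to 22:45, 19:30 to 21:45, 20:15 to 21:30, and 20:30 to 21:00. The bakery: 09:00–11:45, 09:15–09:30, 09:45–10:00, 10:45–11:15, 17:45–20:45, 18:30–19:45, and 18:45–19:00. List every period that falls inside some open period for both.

11:30–11:45, 19:15–20:45

Merge the first list: 11:30–15:45, 19:15–22:45.
Merge the second list: 09:00–11:45, 17:45–20:45.
11:30–15:45 meets the second set on 11:30–11:45.
19:15–22:45 meets the second set on 19:15–20:45.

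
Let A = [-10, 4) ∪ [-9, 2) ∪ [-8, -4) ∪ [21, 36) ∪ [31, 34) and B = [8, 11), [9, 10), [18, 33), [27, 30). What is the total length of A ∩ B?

First set merges to [-10, 4), [21, 36).
Second set merges to [8, 11), [18, 33).
A ∩ B = [21, 33).
Total: 12.

12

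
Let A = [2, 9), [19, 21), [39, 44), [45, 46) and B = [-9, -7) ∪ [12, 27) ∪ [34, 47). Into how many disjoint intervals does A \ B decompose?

A \ B = [2, 9).
That is 1 disjoint piece.

1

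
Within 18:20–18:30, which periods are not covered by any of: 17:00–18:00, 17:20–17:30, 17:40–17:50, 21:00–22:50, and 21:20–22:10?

18:20–18:30

The merged coverage is 17:00–18:00, 21:00–22:50.
Gaps within 18:20–18:30: 18:20–18:30.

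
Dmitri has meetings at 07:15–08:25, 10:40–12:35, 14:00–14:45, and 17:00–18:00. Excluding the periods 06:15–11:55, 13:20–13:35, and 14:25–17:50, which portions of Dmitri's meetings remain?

07:15–08:25: fully covered by B → removed.
10:40–12:35 minus B → 11:55–12:35.
14:00–14:45 minus B → 14:00–14:25.
17:00–18:00 minus B → 17:50–18:00.

11:55–12:35, 14:00–14:25, 17:50–18:00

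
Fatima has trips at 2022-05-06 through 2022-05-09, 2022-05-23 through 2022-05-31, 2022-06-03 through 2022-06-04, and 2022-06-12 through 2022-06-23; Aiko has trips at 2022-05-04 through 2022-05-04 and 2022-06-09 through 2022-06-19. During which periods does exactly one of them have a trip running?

A but not B: 2022-05-06 through 2022-05-09, 2022-05-23 through 2022-05-31, 2022-06-03 through 2022-06-04, 2022-06-20 through 2022-06-23.
B but not A: 2022-05-04 through 2022-05-04, 2022-06-09 through 2022-06-11.
Combining gives A △ B.

2022-05-04 through 2022-05-04, 2022-05-06 through 2022-05-09, 2022-05-23 through 2022-05-31, 2022-06-03 through 2022-06-04, 2022-06-09 through 2022-06-11, 2022-06-20 through 2022-06-23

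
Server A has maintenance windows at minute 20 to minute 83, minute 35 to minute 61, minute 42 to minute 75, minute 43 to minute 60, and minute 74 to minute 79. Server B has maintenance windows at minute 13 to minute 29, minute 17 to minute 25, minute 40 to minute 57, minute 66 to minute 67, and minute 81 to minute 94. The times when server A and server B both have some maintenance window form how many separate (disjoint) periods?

A, merged: minute 20 to minute 83.
B, merged: minute 13 to minute 29, minute 40 to minute 57, minute 66 to minute 67, minute 81 to minute 94.
A ∩ B = minute 20 to minute 29, minute 40 to minute 57, minute 66 to minute 67, minute 81 to minute 83.
That is 4 disjoint pieces.

4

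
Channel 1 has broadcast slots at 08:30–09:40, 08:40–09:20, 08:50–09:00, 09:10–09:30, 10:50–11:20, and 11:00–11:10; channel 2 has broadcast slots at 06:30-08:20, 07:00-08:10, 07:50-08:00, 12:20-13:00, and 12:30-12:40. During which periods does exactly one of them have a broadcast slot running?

06:30–08:20, 08:30–09:40, 10:50–11:20, 12:20–13:00

A, merged: 08:30–09:40, 10:50–11:20.
B, merged: 06:30–08:20, 12:20–13:00.
Only in the first: 08:30–09:40, 10:50–11:20.
Only in the second: 06:30–08:20, 12:20–13:00.
Together these are the periods covered by exactly one.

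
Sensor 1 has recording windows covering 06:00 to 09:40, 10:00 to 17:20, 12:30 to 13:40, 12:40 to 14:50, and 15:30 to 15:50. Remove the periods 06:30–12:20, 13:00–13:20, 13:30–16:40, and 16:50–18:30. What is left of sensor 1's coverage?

06:00–06:30, 12:20–13:00, 13:20–13:30, 16:40–16:50

First set merges to 06:00–09:40, 10:00–17:20.
06:00–09:40 minus B → 06:00–06:30.
10:00–17:20 minus B → 12:20–13:00, 13:20–13:30, 16:40–16:50.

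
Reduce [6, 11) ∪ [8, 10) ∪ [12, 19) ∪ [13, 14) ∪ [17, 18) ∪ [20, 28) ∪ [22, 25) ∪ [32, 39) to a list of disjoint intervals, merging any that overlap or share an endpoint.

[6, 11) ∪ [12, 19) ∪ [20, 28) ∪ [32, 39)

[8, 10) overlaps/touches [6, 11) → extend to [6, 11).
[12, 19) is disjoint → start new block.
[13, 14) overlaps/touches [12, 19) → extend to [12, 19).
[17, 18) overlaps/touches [12, 19) → extend to [12, 19).
[20, 28) is disjoint → start new block.
[22, 25) overlaps/touches [20, 28) → extend to [20, 28).
[32, 39) is disjoint → start new block.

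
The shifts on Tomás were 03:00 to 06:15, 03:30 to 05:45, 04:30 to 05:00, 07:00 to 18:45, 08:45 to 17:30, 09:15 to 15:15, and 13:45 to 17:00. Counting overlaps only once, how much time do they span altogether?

15 h

Merged: 03:00–06:15, 07:00–18:45.
Lengths: 3 h 15 min + 11 h 45 min = 15 h.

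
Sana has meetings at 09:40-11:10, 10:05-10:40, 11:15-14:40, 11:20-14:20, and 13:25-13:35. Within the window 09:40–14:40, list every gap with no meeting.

The merged coverage is 09:40–11:10, 11:15–14:40.
Uncovered inside 09:40–14:40: 11:10–11:15.

11:10–11:15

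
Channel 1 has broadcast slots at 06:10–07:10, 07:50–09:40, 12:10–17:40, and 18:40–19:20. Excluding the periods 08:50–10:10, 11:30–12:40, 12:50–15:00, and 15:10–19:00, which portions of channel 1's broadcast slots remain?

06:10–07:10: no B overlap → unchanged.
07:50–09:40 minus B → 07:50–08:50.
12:10–17:40 minus B → 12:40–12:50, 15:00–15:10.
18:40–19:20 minus B → 19:00–19:20.

06:10–07:10, 07:50–08:50, 12:40–12:50, 15:00–15:10, 19:00–19:20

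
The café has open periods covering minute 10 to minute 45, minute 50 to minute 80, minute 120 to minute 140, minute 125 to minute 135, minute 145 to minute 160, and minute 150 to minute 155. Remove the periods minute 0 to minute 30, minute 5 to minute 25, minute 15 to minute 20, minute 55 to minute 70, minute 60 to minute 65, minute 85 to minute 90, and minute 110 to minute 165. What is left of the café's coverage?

minute 30 to minute 45, minute 50 to minute 55, minute 70 to minute 80

First set merges to minute 10 to minute 45, minute 50 to minute 80, minute 120 to minute 140, minute 145 to minute 160.
Second set merges to minute 0 to minute 30, minute 55 to minute 70, minute 85 to minute 90, minute 110 to minute 165.
minute 10 to minute 45 \ B = minute 30 to minute 45.
minute 50 to minute 80 \ B = minute 50 to minute 55, minute 70 to minute 80.
minute 120 to minute 140: entirely removed.
minute 145 to minute 160: entirely removed.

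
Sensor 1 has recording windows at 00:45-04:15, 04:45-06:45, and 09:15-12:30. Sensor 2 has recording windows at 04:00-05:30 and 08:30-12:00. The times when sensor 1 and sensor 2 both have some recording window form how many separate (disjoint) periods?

A ∩ B = 04:00–04:15, 04:45–05:30, 09:15–12:00.
That is 3 disjoint pieces.

3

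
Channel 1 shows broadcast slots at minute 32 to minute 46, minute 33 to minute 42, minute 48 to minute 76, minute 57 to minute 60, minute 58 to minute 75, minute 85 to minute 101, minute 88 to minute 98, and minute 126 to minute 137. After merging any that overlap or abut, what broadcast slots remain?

minute 32 to minute 46, minute 48 to minute 76, minute 85 to minute 101, minute 126 to minute 137

minute 33 to minute 42 overlaps/touches minute 32 to minute 46 → extend to minute 32 to minute 46.
minute 48 to minute 76 is disjoint → start new block.
minute 57 to minute 60 overlaps/touches minute 48 to minute 76 → extend to minute 48 to minute 76.
minute 58 to minute 75 overlaps/touches minute 48 to minute 76 → extend to minute 48 to minute 76.
minute 85 to minute 101 is disjoint → start new block.
minute 88 to minute 98 overlaps/touches minute 85 to minute 101 → extend to minute 85 to minute 101.
minute 126 to minute 137 is disjoint → start new block.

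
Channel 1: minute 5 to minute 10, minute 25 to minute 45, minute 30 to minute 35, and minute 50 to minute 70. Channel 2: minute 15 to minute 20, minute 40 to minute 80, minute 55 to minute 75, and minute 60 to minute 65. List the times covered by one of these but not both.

minute 5 to minute 10, minute 15 to minute 20, minute 25 to minute 40, minute 45 to minute 50, minute 70 to minute 80

First set merges to minute 5 to minute 10, minute 25 to minute 45, minute 50 to minute 70.
Second set merges to minute 15 to minute 20, minute 40 to minute 80.
Only in the first: minute 5 to minute 10, minute 25 to minute 40.
Only in the second: minute 15 to minute 20, minute 45 to minute 50, minute 70 to minute 80.
Together these are the periods covered by exactly one.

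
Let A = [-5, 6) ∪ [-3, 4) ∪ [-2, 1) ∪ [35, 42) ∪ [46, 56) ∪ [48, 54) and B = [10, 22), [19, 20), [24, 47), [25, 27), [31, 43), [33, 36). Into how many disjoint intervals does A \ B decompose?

Merge the first list: [-5, 6), [35, 42), [46, 56).
Merge the second list: [10, 22), [24, 47).
A \ B = [-5, 6), [47, 56).
That is 2 disjoint pieces.

2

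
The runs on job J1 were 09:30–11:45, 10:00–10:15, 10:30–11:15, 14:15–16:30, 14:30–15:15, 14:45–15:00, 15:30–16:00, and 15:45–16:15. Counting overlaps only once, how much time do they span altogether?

4 h 30 min

Merged: 09:30–11:45, 14:15–16:30.
Lengths: 2 h 15 min + 2 h 15 min = 4 h 30 min.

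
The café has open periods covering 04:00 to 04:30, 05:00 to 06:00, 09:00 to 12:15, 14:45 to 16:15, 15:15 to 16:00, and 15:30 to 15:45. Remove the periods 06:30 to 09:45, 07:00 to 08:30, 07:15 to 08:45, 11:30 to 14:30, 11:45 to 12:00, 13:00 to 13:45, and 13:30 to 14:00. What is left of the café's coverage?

First set merges to 04:00–04:30, 05:00–06:00, 09:00–12:15, 14:45–16:15.
Second set merges to 06:30–09:45, 11:30–14:30.
04:00–04:30 is untouched.
05:00–06:00 is untouched.
09:00–12:15 with B removed leaves 09:45–11:30.
14:45–16:15 is untouched.

04:00–04:30, 05:00–06:00, 09:45–11:30, 14:45–16:15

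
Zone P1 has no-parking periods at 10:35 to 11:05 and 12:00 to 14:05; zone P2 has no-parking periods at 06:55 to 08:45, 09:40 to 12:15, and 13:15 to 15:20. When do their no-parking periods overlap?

10:35–11:05, 12:00–12:15, 13:15–14:05

10:35–11:05 meets the second set on 10:35–11:05.
12:00–14:05 meets the second set on 12:00–12:15, 13:15–14:05.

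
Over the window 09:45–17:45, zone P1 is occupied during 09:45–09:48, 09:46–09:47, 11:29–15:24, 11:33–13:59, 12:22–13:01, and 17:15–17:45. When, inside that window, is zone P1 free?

After merging, the occupied span is 09:45-09:48, 11:29-15:24, 17:15-17:45.
Gaps within 09:45-17:45: 09:48-11:29, 15:24-17:15.

09:48-11:29, 15:24-17:15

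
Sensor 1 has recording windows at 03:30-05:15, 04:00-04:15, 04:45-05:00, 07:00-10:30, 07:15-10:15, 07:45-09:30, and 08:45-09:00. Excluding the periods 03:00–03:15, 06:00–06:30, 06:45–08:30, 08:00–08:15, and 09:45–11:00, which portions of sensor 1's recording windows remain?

Merge the first list: 03:30–05:15, 07:00–10:30.
Merge the second list: 03:00–03:15, 06:00–06:30, 06:45–08:30, 09:45–11:00.
03:30–05:15: nothing removed.
07:00–10:30 \ B = 08:30–09:45.

03:30–05:15, 08:30–09:45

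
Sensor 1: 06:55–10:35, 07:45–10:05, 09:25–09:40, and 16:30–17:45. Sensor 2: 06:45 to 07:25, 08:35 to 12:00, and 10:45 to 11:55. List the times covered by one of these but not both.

06:45-06:55, 07:25-08:35, 10:35-12:00, 16:30-17:45

Merge the first list: 06:55-10:35, 16:30-17:45.
Merge the second list: 06:45-07:25, 08:35-12:00.
A but not B: 07:25-08:35, 16:30-17:45.
B but not A: 06:45-06:55, 10:35-12:00.
Combining gives A △ B.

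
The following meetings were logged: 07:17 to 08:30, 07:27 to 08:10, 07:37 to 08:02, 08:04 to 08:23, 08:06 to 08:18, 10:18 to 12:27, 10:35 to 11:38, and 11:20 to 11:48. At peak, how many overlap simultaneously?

4

Sweep endpoints in order; track running count of active intervals.
Peak of 4 reached at 08:06.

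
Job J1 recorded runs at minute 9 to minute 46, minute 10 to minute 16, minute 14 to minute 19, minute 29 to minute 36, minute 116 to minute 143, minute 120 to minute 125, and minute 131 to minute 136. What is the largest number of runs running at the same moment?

3

Walk the sorted start/end points keeping a running depth.
The depth first hits 3 at minute 14.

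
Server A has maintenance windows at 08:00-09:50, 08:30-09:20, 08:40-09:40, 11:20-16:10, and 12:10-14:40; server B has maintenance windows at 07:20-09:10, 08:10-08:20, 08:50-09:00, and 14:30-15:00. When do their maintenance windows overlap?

A, merged: 08:00–09:50, 11:20–16:10.
B, merged: 07:20–09:10, 14:30–15:00.
08:00–09:50 overlaps B on 08:00–09:10.
11:20–16:10 overlaps B on 14:30–15:00.

08:00–09:10, 14:30–15:00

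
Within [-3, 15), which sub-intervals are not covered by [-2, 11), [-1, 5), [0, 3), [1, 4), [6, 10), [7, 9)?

[-3, -2) ∪ [11, 15)

The merged coverage is [-2, 11).
Uncovered inside [-3, 15): [-3, -2), [11, 15).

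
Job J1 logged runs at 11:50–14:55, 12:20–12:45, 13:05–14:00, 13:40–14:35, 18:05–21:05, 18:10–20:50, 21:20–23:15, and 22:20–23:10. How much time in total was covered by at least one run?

Merged: 11:50–14:55, 18:05–21:05, 21:20–23:15.
Lengths: 3 h 5 min + 3 h + 1 h 55 min = 8 h.

8 h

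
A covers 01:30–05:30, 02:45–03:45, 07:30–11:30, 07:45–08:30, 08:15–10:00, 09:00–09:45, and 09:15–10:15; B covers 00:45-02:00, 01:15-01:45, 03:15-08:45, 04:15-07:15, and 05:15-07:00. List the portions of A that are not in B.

A, merged: 01:30–05:30, 07:30–11:30.
B, merged: 00:45–02:00, 03:15–08:45.
01:30–05:30 with B removed leaves 02:00–03:15.
07:30–11:30 with B removed leaves 08:45–11:30.

02:00–03:15, 08:45–11:30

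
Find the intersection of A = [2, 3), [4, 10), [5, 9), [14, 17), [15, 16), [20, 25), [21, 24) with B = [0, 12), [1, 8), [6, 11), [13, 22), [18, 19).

[2, 3) ∪ [4, 10) ∪ [14, 17) ∪ [20, 22)

First set merges to [2, 3), [4, 10), [14, 17), [20, 25).
Second set merges to [0, 12), [13, 22).
[2, 3) overlaps B on [2, 3).
[4, 10) overlaps B on [4, 10).
[14, 17) overlaps B on [14, 17).
[20, 25) overlaps B on [20, 22).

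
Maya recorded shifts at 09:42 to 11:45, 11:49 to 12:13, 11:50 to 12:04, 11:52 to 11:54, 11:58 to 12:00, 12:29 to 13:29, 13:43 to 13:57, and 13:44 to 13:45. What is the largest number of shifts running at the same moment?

At 11:52, 3 of the intervals are simultaneously active.
No point has more.

3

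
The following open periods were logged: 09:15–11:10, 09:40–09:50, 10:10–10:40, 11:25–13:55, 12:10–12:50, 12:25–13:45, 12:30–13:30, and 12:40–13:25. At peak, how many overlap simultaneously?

5

Walk the sorted start/end points keeping a running depth.
The depth first hits 5 at 12:40.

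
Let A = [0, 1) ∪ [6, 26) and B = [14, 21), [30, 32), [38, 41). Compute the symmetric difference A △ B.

[0, 1) ∪ [6, 14) ∪ [21, 26) ∪ [30, 32) ∪ [38, 41)

A \ B = [0, 1), [6, 14), [21, 26).
B \ A = [30, 32), [38, 41).
Union of the two gives the symmetric difference.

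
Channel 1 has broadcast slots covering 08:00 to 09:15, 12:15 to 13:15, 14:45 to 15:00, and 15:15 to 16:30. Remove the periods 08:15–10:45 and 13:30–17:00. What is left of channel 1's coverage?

08:00–08:15, 12:15–13:15

08:00–09:15 with B removed leaves 08:00–08:15.
12:15–13:15 is untouched.
14:45–15:00 lies entirely inside B → drops out.
15:15–16:30 lies entirely inside B → drops out.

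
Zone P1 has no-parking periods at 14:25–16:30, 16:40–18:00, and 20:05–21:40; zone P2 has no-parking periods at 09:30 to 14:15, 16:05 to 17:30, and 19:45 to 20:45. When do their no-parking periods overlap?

14:25–16:30 meets the second set on 16:05–16:30.
16:40–18:00 meets the second set on 16:40–17:30.
20:05–21:40 meets the second set on 20:05–20:45.

16:05–16:30, 16:40–17:30, 20:05–20:45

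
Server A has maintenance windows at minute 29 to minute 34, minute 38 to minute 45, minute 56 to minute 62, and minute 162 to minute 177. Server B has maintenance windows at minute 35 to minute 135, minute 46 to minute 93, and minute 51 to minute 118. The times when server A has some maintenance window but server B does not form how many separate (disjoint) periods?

B, merged: minute 35 to minute 135.
A \ B = minute 29 to minute 34, minute 162 to minute 177.
That is 2 disjoint pieces.

2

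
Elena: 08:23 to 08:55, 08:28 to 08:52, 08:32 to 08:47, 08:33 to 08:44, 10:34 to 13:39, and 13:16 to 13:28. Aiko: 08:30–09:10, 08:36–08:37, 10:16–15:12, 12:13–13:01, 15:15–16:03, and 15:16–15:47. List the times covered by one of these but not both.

Merge the first list: 08:23–08:55, 10:34–13:39.
Merge the second list: 08:30–09:10, 10:16–15:12, 15:15–16:03.
Only in the first: 08:23–08:30.
Only in the second: 08:55–09:10, 10:16–10:34, 13:39–15:12, 15:15–16:03.
Together these are the periods covered by exactly one.

08:23–08:30, 08:55–09:10, 10:16–10:34, 13:39–15:12, 15:15–16:03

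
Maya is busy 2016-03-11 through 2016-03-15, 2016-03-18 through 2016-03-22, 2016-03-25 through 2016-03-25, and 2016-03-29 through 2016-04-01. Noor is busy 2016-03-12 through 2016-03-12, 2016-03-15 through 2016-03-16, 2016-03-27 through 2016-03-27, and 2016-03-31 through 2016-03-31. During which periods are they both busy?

2016-03-12 through 2016-03-12, 2016-03-15 through 2016-03-15, 2016-03-31 through 2016-03-31

2016-03-11 through 2016-03-15 ∩ B → 2016-03-12 through 2016-03-12, 2016-03-15 through 2016-03-15.
2016-03-18 through 2016-03-22 meets no B interval.
2016-03-25 through 2016-03-25 meets no B interval.
2016-03-29 through 2016-04-01 ∩ B → 2016-03-31 through 2016-03-31.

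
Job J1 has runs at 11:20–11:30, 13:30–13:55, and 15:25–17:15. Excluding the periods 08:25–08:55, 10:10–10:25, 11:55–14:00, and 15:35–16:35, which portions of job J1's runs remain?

11:20–11:30, 15:25–15:35, 16:35–17:15

11:20–11:30: no B overlap → unchanged.
13:30–13:55: fully covered by B → removed.
15:25–17:15 minus B → 15:25–15:35, 16:35–17:15.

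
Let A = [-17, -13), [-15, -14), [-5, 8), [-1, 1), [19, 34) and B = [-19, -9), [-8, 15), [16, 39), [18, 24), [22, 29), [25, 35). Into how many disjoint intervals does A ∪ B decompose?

A, merged: [-17, -13), [-5, 8), [19, 34).
B, merged: [-19, -9), [-8, 15), [16, 39).
A ∪ B = [-19, -9), [-8, 15), [16, 39).
That is 3 disjoint pieces.

3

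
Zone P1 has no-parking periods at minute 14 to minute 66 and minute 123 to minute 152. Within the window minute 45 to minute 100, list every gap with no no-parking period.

Covered (merged): minute 14 to minute 66, minute 123 to minute 152.
Gaps within minute 45 to minute 100: minute 66 to minute 100.

minute 66 to minute 100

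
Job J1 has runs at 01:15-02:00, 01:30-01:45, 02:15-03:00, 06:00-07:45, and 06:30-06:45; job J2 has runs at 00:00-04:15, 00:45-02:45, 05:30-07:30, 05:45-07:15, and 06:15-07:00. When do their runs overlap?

A, merged: 01:15–02:00, 02:15–03:00, 06:00–07:45.
B, merged: 00:00–04:15, 05:30–07:30.
01:15–02:00 meets the second set on 01:15–02:00.
02:15–03:00 meets the second set on 02:15–03:00.
06:00–07:45 meets the second set on 06:00–07:30.

01:15–02:00, 02:15–03:00, 06:00–07:30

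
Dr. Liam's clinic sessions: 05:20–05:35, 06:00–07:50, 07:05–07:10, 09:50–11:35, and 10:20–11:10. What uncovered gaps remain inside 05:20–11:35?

05:35–06:00, 07:50–09:50

The merged coverage is 05:20–05:35, 06:00–07:50, 09:50–11:35.
Complement within 05:20–11:35: 05:35–06:00, 07:50–09:50.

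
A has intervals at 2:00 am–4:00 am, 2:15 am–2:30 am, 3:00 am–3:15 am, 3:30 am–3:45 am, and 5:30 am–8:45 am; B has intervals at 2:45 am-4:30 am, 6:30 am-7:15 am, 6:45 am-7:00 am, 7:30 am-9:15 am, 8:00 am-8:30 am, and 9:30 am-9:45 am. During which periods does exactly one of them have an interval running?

Merge the first list: 2:00 am–4:00 am, 5:30 am–8:45 am.
Merge the second list: 2:45 am–4:30 am, 6:30 am–7:15 am, 7:30 am–9:15 am, 9:30 am–9:45 am.
A \ B = 2:00 am–2:45 am, 5:30 am–6:30 am, 7:15 am–7:30 am.
B \ A = 4:00 am–4:30 am, 8:45 am–9:15 am, 9:30 am–9:45 am.
Union of the two gives the symmetric difference.

2:00 am–2:45 am, 4:00 am–4:30 am, 5:30 am–6:30 am, 7:15 am–7:30 am, 8:45 am–9:15 am, 9:30 am–9:45 am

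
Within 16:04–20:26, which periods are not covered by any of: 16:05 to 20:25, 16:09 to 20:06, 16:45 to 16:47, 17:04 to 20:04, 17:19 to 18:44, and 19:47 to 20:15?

After merging, the occupied span is 16:05-20:25.
Gaps within 16:04-20:26: 16:04-16:05, 20:25-20:26.

16:04-16:05, 20:25-20:26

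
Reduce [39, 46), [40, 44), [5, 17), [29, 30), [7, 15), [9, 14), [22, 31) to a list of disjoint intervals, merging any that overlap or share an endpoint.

[5, 17) ∪ [22, 31) ∪ [39, 46)

Sort by start: [5, 17), [7, 15), [9, 14), [22, 31), [29, 30), [39, 46), [40, 44).
[7, 15) overlaps/touches [5, 17) → extend to [5, 17).
[9, 14) overlaps/touches [5, 17) → extend to [5, 17).
[22, 31) is disjoint → start new block.
[29, 30) overlaps/touches [22, 31) → extend to [22, 31).
[39, 46) is disjoint → start new block.
[40, 44) overlaps/touches [39, 46) → extend to [39, 46).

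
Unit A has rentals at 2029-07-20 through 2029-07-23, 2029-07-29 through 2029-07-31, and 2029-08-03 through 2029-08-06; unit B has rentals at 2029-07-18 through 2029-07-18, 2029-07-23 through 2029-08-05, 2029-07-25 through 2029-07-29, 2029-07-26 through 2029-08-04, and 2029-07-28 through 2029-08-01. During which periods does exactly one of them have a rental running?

2029-07-18 through 2029-07-18, 2029-07-20 through 2029-07-22, 2029-07-24 through 2029-07-28, 2029-08-01 through 2029-08-02, 2029-08-06 through 2029-08-06

Merge the second list: 2029-07-18 through 2029-07-18, 2029-07-23 through 2029-08-05.
A \ B = 2029-07-20 through 2029-07-22, 2029-08-06 through 2029-08-06.
B \ A = 2029-07-18 through 2029-07-18, 2029-07-24 through 2029-07-28, 2029-08-01 through 2029-08-02.
Union of the two gives the symmetric difference.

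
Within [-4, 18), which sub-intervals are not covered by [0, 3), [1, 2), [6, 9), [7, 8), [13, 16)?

The merged coverage is [0, 3), [6, 9), [13, 16).
Gaps within [-4, 18): [-4, 0), [3, 6), [9, 13), [16, 18).

[-4, 0) ∪ [3, 6) ∪ [9, 13) ∪ [16, 18)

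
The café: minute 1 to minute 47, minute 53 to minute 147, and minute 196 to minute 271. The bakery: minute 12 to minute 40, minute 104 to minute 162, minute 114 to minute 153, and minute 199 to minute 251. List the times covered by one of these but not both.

Second set merges to minute 12 to minute 40, minute 104 to minute 162, minute 199 to minute 251.
A but not B: minute 1 to minute 12, minute 40 to minute 47, minute 53 to minute 104, minute 196 to minute 199, minute 251 to minute 271.
B but not A: minute 147 to minute 162.
Combining gives A △ B.

minute 1 to minute 12, minute 40 to minute 47, minute 53 to minute 104, minute 147 to minute 162, minute 196 to minute 199, minute 251 to minute 271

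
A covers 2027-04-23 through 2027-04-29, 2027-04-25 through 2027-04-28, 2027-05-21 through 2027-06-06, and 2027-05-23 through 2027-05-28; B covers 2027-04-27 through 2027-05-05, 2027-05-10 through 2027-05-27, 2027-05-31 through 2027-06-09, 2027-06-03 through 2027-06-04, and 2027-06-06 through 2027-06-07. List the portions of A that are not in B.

2027-04-23 through 2027-04-26, 2027-05-28 through 2027-05-30

Merge the first list: 2027-04-23 through 2027-04-29, 2027-05-21 through 2027-06-06.
Merge the second list: 2027-04-27 through 2027-05-05, 2027-05-10 through 2027-05-27, 2027-05-31 through 2027-06-09.
2027-04-23 through 2027-04-29 minus B → 2027-04-23 through 2027-04-26.
2027-05-21 through 2027-06-06 minus B → 2027-05-28 through 2027-05-30.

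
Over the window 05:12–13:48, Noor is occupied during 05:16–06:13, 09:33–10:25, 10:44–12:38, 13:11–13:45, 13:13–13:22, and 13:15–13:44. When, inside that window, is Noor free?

05:12-05:16, 06:13-09:33, 10:25-10:44, 12:38-13:11, 13:45-13:48

After merging, the occupied span is 05:16-06:13, 09:33-10:25, 10:44-12:38, 13:11-13:45.
Uncovered inside 05:12-13:48: 05:12-05:16, 06:13-09:33, 10:25-10:44, 12:38-13:11, 13:45-13:48.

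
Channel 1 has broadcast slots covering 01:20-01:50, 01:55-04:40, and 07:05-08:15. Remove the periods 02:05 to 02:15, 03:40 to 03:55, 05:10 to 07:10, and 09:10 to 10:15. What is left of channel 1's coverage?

01:20–01:50: nothing removed.
01:55–04:40 \ B = 01:55–02:05, 02:15–03:40, 03:55–04:40.
07:05–08:15 \ B = 07:10–08:15.

01:20–01:50, 01:55–02:05, 02:15–03:40, 03:55–04:40, 07:10–08:15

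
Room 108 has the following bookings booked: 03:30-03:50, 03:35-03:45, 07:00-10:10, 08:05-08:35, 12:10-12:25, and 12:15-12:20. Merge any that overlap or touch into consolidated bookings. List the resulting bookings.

03:35–03:45 overlaps/touches 03:30–03:50 → extend to 03:30–03:50.
07:00–10:10 is disjoint → start new block.
08:05–08:35 overlaps/touches 07:00–10:10 → extend to 07:00–10:10.
12:10–12:25 is disjoint → start new block.
12:15–12:20 overlaps/touches 12:10–12:25 → extend to 12:10–12:25.

03:30–03:50, 07:00–10:10, 12:10–12:25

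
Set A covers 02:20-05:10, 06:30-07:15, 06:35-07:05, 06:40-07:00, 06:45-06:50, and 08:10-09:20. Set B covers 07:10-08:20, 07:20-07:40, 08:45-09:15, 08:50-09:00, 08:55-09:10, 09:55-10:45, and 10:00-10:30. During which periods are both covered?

07:10-07:15, 08:10-08:20, 08:45-09:15

First set merges to 02:20-05:10, 06:30-07:15, 08:10-09:20.
Second set merges to 07:10-08:20, 08:45-09:15, 09:55-10:45.
02:20-05:10 falls entirely outside B.
06:30-07:15 overlaps B on 07:10-07:15.
08:10-09:20 overlaps B on 08:10-08:20, 08:45-09:15.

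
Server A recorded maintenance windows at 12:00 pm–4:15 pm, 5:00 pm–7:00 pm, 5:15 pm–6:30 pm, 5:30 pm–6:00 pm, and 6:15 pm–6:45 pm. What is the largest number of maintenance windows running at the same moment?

3

Sweep endpoints in order; track running count of active intervals.
Peak of 3 reached at 5:30 pm.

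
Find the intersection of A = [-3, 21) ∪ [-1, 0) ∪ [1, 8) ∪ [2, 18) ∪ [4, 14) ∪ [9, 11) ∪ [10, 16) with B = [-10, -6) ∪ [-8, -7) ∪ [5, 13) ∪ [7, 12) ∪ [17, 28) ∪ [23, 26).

First set merges to [-3, 21).
Second set merges to [-10, -6), [5, 13), [17, 28).
[-3, 21) meets the second set on [5, 13), [17, 21).

[5, 13) ∪ [17, 21)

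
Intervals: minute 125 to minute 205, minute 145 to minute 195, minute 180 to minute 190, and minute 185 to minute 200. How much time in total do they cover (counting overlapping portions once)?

80 minutes

Merged: minute 125 to minute 205.
Length: 80 minutes.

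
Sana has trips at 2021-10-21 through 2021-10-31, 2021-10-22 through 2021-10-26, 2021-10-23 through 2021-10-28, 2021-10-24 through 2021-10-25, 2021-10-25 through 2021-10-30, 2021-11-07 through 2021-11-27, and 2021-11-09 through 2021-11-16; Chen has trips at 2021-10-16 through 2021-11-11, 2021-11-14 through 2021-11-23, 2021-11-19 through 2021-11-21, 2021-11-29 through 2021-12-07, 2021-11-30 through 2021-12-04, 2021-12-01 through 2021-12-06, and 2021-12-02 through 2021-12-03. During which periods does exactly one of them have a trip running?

2021-10-16 through 2021-10-20, 2021-11-01 through 2021-11-06, 2021-11-12 through 2021-11-13, 2021-11-24 through 2021-11-27, 2021-11-29 through 2021-12-07

First set merges to 2021-10-21 through 2021-10-31, 2021-11-07 through 2021-11-27.
Second set merges to 2021-10-16 through 2021-11-11, 2021-11-14 through 2021-11-23, 2021-11-29 through 2021-12-07.
Only in the first: 2021-11-12 through 2021-11-13, 2021-11-24 through 2021-11-27.
Only in the second: 2021-10-16 through 2021-10-20, 2021-11-01 through 2021-11-06, 2021-11-29 through 2021-12-07.
Together these are the periods covered by exactly one.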